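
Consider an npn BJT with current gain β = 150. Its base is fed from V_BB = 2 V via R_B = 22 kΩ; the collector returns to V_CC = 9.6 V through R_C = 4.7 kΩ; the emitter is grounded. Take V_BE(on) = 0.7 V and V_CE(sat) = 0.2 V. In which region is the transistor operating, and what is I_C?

Assume active: I_B = (2 − 0.7)/22 = 0.0591 mA, giving I_C = β·I_B = 8.86 mA.
But then V_CE = 9.6 − 8.86×4.7 = -32.1 V < V_CE(sat) = 0.2 V — impossible in the active region.
So the transistor is saturated. With V_CE = 0.2 V, I_C = (V_CC − 0.2)/R_C = 9.4/4.7 = 2 mA.
Check: β·I_B = 8.86 mA > I_C = 2 mA, confirming saturation.

saturation; I_C ≈ 2 mA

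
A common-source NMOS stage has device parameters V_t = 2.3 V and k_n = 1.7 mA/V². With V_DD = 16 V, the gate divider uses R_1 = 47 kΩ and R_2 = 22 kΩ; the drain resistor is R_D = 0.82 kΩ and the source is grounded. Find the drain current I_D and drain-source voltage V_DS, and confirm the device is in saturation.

V_G = V_DD·R_2/(R_1+R_2) = 16×22/69 = 5.1 V. With the source grounded, V_GS = V_G = 5.1 V.
Assume saturation: I_D = (k_n/2)(V_GS − V_t)² = (1.7/2)×(5.1 − 2.3)² = 0.85×2.8² = 6.67 mA.
V_DS = V_DD − I_D·R_D = 16 − 6.67×0.82 = 10.5 V.
Saturation requires V_DS ≥ V_GS − V_t = 2.8 V; 10.5 ≥ 2.8 ✓.

I_D ≈ 6.7 mA, V_DS ≈ 11 V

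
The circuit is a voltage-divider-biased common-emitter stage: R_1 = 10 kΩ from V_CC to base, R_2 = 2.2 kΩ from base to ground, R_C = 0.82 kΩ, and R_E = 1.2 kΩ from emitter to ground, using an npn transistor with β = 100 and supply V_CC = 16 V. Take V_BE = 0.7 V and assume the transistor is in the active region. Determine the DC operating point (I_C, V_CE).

Thevenize the base divider: V_Th = V_CC·R_2/(R_1+R_2) = 16×2.2/12.2 = 2.89 V, R_Th = R_1‖R_2 = 1.8 kΩ.
Base-emitter loop: V_Th = I_B·R_Th + V_BE + (β+1)I_B·R_E, so I_B = (2.89 − 0.7) / (1.8 + 101×1.2) = 0.0178 mA.
I_C = β·I_B = 100×0.0178 = 1.78 mA, and I_E = (β+1)I_B = 1.79 mA.
V_CE = V_CC − I_C·R_C − I_E·R_E = 16 − 1.78×0.82 − 1.79×1.2 = 12.4 V.
V_CE = 12.4 V > 0.2 V confirms active-region operation.

I_C ≈ 1.8 mA, V_CE ≈ 12 V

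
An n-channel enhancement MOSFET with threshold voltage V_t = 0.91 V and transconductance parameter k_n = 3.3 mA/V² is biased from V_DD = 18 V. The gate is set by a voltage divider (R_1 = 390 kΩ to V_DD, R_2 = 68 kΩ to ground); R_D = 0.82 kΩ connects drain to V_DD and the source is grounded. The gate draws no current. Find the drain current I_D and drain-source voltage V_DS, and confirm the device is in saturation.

V_G = V_DD·R_2/(R_1+R_2) = 18×68/458 = 2.67 V. With the source grounded, V_GS = V_G = 2.67 V.
Assume saturation: I_D = (k_n/2)(V_GS − V_t)² = (3.3/2)×(2.67 − 0.91)² = 1.65×1.76² = 5.13 mA.
V_DS = V_DD − I_D·R_D = 18 − 5.13×0.82 = 13.8 V.
Saturation requires V_DS ≥ V_GS − V_t = 1.76 V; 13.8 ≥ 1.76 ✓.

I_D ≈ 5.1 mA, V_DS ≈ 14 V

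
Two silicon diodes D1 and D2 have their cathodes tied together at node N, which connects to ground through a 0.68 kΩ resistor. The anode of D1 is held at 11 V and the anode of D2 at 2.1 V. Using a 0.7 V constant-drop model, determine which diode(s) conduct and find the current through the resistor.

Only D1 conducts; I_R ≈ 15 mA

Assume both conduct. Then node N would need to be at both 11−0.7 = 10.3 V and 2.1−0.7 = 1.4 V, which is impossible.
Assume only D1 conducts: V_N = 11 − 0.7 = 10.3 V, so I_R = 10.3/0.68 = 15.1 mA.
Check D2: its anode-to-cathode voltage is 2.1 − 10.3 = -8.2 V < 0.7 V, so it is off. The assumption is consistent.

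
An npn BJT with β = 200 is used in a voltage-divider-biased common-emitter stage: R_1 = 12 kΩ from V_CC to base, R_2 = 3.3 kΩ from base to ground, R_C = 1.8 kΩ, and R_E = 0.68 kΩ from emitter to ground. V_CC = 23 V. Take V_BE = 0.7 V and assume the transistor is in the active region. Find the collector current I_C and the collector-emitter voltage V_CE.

I_C ≈ 6.1 mA, V_CE ≈ 7.8 V

Thevenize the base divider: V_Th = V_CC·R_2/(R_1+R_2) = 23×3.3/15.3 = 4.96 V, R_Th = R_1‖R_2 = 2.59 kΩ.
Base-emitter loop: V_Th = I_B·R_Th + V_BE + (β+1)I_B·R_E, so I_B = (4.96 − 0.7) / (2.59 + 201×0.68) = 0.0306 mA.
I_C = β·I_B = 200×0.0306 = 6.12 mA, and I_E = (β+1)I_B = 6.15 mA.
V_CE = V_CC − I_C·R_C − I_E·R_E = 23 − 6.12×1.8 − 6.15×0.68 = 7.8 V.
V_CE = 7.8 V > 0.2 V confirms active-region operation.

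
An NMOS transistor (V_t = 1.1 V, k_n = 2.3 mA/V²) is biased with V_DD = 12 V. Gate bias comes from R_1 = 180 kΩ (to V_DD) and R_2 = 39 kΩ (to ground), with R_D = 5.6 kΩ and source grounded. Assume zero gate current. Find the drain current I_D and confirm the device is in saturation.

I_D ≈ 1.2 mA

V_G = V_DD·R_2/(R_1+R_2) = 12×39/219 = 2.14 V. With the source grounded, V_GS = V_G = 2.14 V.
Assume saturation: I_D = (k_n/2)(V_GS − V_t)² = (2.3/2)×(2.14 − 1.1)² = 1.15×1.04² = 1.24 mA.
V_DS = V_DD − I_D·R_D = 12 − 1.24×5.6 = 5.07 V.
Saturation requires V_DS ≥ V_GS − V_t = 1.04 V; 5.07 ≥ 1.04 ✓.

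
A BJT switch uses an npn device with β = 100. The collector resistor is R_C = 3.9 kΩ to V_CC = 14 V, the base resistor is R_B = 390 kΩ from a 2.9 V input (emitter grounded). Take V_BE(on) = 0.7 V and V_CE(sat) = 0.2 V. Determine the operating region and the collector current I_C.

active; I_C ≈ 0.56 mA

Assume active. Base-emitter loop: I_B = (V_BB − V_BE)/R_B = (2.9 − 0.7)/390 = 0.00564 mA.
I_C = β·I_B = 100×0.00564 = 0.564 mA.
V_CE = V_CC − I_C·R_C = 14 − 0.564×3.9 = 11.8 V > V_CE(sat), so the active-region assumption holds.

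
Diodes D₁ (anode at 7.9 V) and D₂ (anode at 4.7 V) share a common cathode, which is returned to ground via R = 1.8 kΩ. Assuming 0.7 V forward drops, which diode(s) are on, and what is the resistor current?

Assume both conduct. Then node N would need to be at both 7.9−0.7 = 7.2 V and 4.7−0.7 = 4 V, which is impossible.
Assume only D₁ conducts: V_N = 7.9 − 0.7 = 7.2 V, so I_R = 7.2/1.8 = 4 mA.
Check D₂: its anode-to-cathode voltage is 4.7 − 7.2 = -2.5 V < 0.7 V, so it is off. The assumption is consistent.

Only D₁ conducts; I_R ≈ 4 mA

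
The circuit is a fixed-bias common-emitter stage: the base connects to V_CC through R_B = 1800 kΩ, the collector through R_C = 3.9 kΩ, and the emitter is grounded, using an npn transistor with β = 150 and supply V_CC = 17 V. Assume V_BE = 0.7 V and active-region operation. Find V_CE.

Base loop: V_CC = I_B·R_B + V_BE, so I_B = (17 − 0.7)/1800 kΩ = 0.00906 mA.
In the active region I_C = β·I_B = 150 × 0.00906 = 1.36 mA.
Collector loop: V_CE = V_CC − I_C·R_C = 17 − 1.36×3.9 = 11.7 V.
Since V_CE = 11.7 V > V_CE(sat) ≈ 0.2 V, the transistor is in the active region as assumed.

V_CE ≈ 12 V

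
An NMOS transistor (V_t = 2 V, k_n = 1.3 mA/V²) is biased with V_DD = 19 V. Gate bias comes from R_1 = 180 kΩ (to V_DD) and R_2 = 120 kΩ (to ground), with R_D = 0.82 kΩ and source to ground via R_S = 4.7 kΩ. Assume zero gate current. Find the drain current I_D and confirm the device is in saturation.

V_G = V_DD·R_2/(R_1+R_2) = 19×120/300 = 7.6 V.
Assume saturation: I_D = (k_n/2)(V_GS − V_t)² with V_GS = V_G − I_D·R_S = 7.6 − 4.7·I_D.
Substituting gives 14.4·I_D² − 35.2·I_D + 20.4 = 0, with roots I_D = 0.936 or 1.52 mA.
The root I_D = 1.52 mA gives V_GS = 0.473 V ≤ V_t, so take I_D = 0.936 mA.
Then V_GS = 3.2 V and V_DS = V_DD − I_D(R_D+R_S) = 19 − 0.936×5.52 = 13.8 V.
Saturation requires V_DS ≥ V_GS − V_t = 1.2 V; 13.8 ≥ 1.2 ✓.

I_D ≈ 0.94 mA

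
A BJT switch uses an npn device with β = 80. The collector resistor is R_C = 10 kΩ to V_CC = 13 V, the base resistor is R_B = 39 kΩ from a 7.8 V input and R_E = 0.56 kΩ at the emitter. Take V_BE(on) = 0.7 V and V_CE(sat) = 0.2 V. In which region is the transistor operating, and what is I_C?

saturation; I_C ≈ 1.2 mA

Assume active: I_B = (7.8 − 0.7)/(39 + 81×0.56) = 0.0842 mA, I_C = β·I_B = 6.73 mA.
Then V_CE = 13 − 6.73×10 − 6.82×0.56 = -58.1 V < 0.2 V — the active assumption fails.
Re-solve with V_CE = 0.2 V. KCL at the emitter: V_E/R_E = (V_BB−0.7−V_E)/R_B + (V_CC−0.2−V_E)/R_C, giving V_E = 0.765 V.
I_C = (V_CC − 0.2 − V_E)/R_C = (12.8 − 0.765)/10 = 1.2 mA.
Check: I_B = (7.1 − 0.765)/39 = 0.162 mA, and β·I_B = 13 mA > I_C, confirming saturation.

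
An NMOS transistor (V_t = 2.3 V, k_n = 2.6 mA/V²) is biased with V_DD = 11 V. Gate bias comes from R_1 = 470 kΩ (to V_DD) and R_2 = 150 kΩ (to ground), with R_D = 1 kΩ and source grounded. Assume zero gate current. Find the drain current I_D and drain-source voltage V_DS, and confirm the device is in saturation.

I_D ≈ 0.17 mA, V_DS ≈ 11 V

V_G = V_DD·R_2/(R_1+R_2) = 11×150/620 = 2.66 V. With the source grounded, V_GS = V_G = 2.66 V.
Assume saturation: I_D = (k_n/2)(V_GS − V_t)² = (2.6/2)×(2.66 − 2.3)² = 1.3×0.361² = 0.17 mA.
V_DS = V_DD − I_D·R_D = 11 − 0.17×1 = 10.8 V.
Saturation requires V_DS ≥ V_GS − V_t = 0.361 V; 10.8 ≥ 0.361 ✓.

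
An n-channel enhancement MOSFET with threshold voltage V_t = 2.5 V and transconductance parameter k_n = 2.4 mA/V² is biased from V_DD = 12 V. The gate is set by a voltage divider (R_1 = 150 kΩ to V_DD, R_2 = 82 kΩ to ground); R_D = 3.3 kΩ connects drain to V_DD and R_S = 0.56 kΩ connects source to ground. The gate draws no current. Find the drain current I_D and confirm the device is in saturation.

V_G = V_DD·R_2/(R_1+R_2) = 12×82/232 = 4.24 V.
Assume saturation: I_D = (k_n/2)(V_GS − V_t)² with V_GS = V_G − I_D·R_S = 4.24 − 0.56·I_D.
Substituting gives 0.376·I_D² − 3.34·I_D + 3.64 = 0, with roots I_D = 1.27 or 7.61 mA.
The root I_D = 7.61 mA gives V_GS = -0.0174 V ≤ V_t, so take I_D = 1.27 mA.
Then V_GS = 3.53 V and V_DS = V_DD − I_D(R_D+R_S) = 12 − 1.27×3.86 = 7.09 V.
Saturation requires V_DS ≥ V_GS − V_t = 1.03 V; 7.09 ≥ 1.03 ✓.

I_D ≈ 1.3 mA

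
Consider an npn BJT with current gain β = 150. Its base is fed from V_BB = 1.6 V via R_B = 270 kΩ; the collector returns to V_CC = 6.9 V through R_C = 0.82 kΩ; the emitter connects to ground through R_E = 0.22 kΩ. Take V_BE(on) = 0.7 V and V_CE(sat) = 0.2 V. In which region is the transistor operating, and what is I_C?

active; I_C ≈ 0.45 mA

Assume active. Base-emitter loop: I_B = (V_BB − V_BE)/(R_B + (β+1)R_E) = (1.6 − 0.7)/(270 + 151×0.22) = 0.00297 mA.
I_C = β·I_B = 150×0.00297 = 0.445 mA.
V_CE = V_CC − I_C·R_C − I_E·R_E = 6.9 − 0.445×0.82 − 0.448×0.22 = 6.44 V > V_CE(sat), so the active-region assumption holds.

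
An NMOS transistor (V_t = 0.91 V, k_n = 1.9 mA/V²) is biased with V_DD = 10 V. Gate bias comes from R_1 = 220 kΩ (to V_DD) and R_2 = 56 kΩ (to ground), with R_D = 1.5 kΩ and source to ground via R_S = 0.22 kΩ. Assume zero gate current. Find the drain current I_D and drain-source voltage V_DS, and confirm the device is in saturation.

I_D ≈ 0.83 mA, V_DS ≈ 8.6 V

V_G = V_DD·R_2/(R_1+R_2) = 10×56/276 = 2.03 V.
Assume saturation: I_D = (k_n/2)(V_GS − V_t)² with V_GS = V_G − I_D·R_S = 2.03 − 0.22·I_D.
Substituting gives 0.046·I_D² − 1.47·I_D + 1.19 = 0, with roots I_D = 0.832 or 31.1 mA.
The root I_D = 31.1 mA gives V_GS = -4.81 V ≤ V_t, so take I_D = 0.832 mA.
Then V_GS = 1.85 V and V_DS = V_DD − I_D(R_D+R_S) = 10 − 0.832×1.72 = 8.57 V.
Saturation requires V_DS ≥ V_GS − V_t = 0.936 V; 8.57 ≥ 0.936 ✓.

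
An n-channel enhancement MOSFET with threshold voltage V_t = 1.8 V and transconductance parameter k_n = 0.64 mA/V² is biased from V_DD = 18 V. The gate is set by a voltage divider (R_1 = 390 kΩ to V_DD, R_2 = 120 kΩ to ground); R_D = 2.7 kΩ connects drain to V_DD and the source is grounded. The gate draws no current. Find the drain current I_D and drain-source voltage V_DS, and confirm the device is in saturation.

V_G = V_DD·R_2/(R_1+R_2) = 18×120/510 = 4.24 V. With the source grounded, V_GS = V_G = 4.24 V.
Assume saturation: I_D = (k_n/2)(V_GS − V_t)² = (0.64/2)×(4.24 − 1.8)² = 0.32×2.44² = 1.9 mA.
V_DS = V_DD − I_D·R_D = 18 − 1.9×2.7 = 12.9 V.
Saturation requires V_DS ≥ V_GS − V_t = 2.44 V; 12.9 ≥ 2.44 ✓.

I_D ≈ 1.9 mA, V_DS ≈ 13 V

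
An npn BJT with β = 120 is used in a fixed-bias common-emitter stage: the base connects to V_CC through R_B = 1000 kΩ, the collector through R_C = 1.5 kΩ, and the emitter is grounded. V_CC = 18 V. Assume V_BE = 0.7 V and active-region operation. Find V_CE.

Base loop: V_CC = I_B·R_B + V_BE, so I_B = (18 − 0.7)/1000 kΩ = 0.0173 mA.
In the active region I_C = β·I_B = 120 × 0.0173 = 2.08 mA.
Collector loop: V_CE = V_CC − I_C·R_C = 18 − 2.08×1.5 = 14.9 V.
Since V_CE = 14.9 V > V_CE(sat) ≈ 0.2 V, the transistor is in the active region as assumed.

V_CE ≈ 15 V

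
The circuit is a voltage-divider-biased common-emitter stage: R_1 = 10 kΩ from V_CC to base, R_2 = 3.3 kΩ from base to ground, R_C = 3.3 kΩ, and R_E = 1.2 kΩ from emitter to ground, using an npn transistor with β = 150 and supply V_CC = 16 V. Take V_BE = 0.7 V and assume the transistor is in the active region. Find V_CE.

V_CE ≈ 4 V

Thevenize the base divider: V_Th = V_CC·R_2/(R_1+R_2) = 16×3.3/13.3 = 3.97 V, R_Th = R_1‖R_2 = 2.48 kΩ.
Base-emitter loop: V_Th = I_B·R_Th + V_BE + (β+1)I_B·R_E, so I_B = (3.97 − 0.7) / (2.48 + 151×1.2) = 0.0178 mA.
I_C = β·I_B = 150×0.0178 = 2.67 mA, and I_E = (β+1)I_B = 2.69 mA.
V_CE = V_CC − I_C·R_C − I_E·R_E = 16 − 2.67×3.3 − 2.69×1.2 = 3.96 V.
V_CE = 3.96 V > 0.2 V confirms active-region operation.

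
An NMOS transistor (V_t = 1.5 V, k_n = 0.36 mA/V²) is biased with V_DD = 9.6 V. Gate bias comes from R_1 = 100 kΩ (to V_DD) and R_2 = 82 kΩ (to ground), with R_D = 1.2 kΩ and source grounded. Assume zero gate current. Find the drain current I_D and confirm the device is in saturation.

V_G = V_DD·R_2/(R_1+R_2) = 9.6×82/182 = 4.33 V. With the source grounded, V_GS = V_G = 4.33 V.
Assume saturation: I_D = (k_n/2)(V_GS − V_t)² = (0.36/2)×(4.33 − 1.5)² = 0.18×2.83² = 1.44 mA.
V_DS = V_DD − I_D·R_D = 9.6 − 1.44×1.2 = 7.88 V.
Saturation requires V_DS ≥ V_GS − V_t = 2.83 V; 7.88 ≥ 2.83 ✓.

I_D ≈ 1.4 mA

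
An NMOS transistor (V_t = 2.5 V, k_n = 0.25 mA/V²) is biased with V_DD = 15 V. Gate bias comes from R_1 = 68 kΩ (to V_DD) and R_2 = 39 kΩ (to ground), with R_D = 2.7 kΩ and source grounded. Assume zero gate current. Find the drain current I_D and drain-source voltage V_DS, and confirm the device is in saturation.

V_G = V_DD·R_2/(R_1+R_2) = 15×39/107 = 5.47 V. With the source grounded, V_GS = V_G = 5.47 V.
Assume saturation: I_D = (k_n/2)(V_GS − V_t)² = (0.25/2)×(5.47 − 2.5)² = 0.125×2.97² = 1.1 mA.
V_DS = V_DD − I_D·R_D = 15 − 1.1×2.7 = 12 V.
Saturation requires V_DS ≥ V_GS − V_t = 2.97 V; 12 ≥ 2.97 ✓.

I_D ≈ 1.1 mA, V_DS ≈ 12 V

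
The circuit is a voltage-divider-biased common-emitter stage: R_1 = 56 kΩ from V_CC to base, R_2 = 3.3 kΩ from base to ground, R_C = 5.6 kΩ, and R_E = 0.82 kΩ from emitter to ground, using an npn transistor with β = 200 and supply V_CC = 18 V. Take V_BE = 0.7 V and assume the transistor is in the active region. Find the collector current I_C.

I_C ≈ 0.36 mA

Thevenize the base divider: V_Th = V_CC·R_2/(R_1+R_2) = 18×3.3/59.3 = 1 V, R_Th = R_1‖R_2 = 3.12 kΩ.
Base-emitter loop: V_Th = I_B·R_Th + V_BE + (β+1)I_B·R_E, so I_B = (1 − 0.7) / (3.12 + 201×0.82) = 0.0018 mA.
I_C = β·I_B = 200×0.0018 = 0.359 mA, and I_E = (β+1)I_B = 0.361 mA.
V_CE = V_CC − I_C·R_C − I_E·R_E = 18 − 0.359×5.6 − 0.361×0.82 = 15.7 V.
V_CE = 15.7 V > 0.2 V confirms active-region operation.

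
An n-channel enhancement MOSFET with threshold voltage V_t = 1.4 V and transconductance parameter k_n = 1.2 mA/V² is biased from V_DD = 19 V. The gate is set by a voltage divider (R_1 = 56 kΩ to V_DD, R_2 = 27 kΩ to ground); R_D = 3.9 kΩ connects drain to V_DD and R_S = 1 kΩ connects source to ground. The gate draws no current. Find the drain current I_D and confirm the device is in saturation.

I_D ≈ 2.7 mA

V_G = V_DD·R_2/(R_1+R_2) = 19×27/83 = 6.18 V.
Assume saturation: I_D = (k_n/2)(V_GS − V_t)² with V_GS = V_G − I_D·R_S = 6.18 − 1·I_D.
Substituting gives 0.6·I_D² − 6.74·I_D + 13.7 = 0, with roots I_D = 2.67 or 8.56 mA.
The root I_D = 8.56 mA gives V_GS = -2.38 V ≤ V_t, so take I_D = 2.67 mA.
Then V_GS = 3.51 V and V_DS = V_DD − I_D(R_D+R_S) = 19 − 2.67×4.9 = 5.91 V.
Saturation requires V_DS ≥ V_GS − V_t = 2.11 V; 5.91 ≥ 2.11 ✓.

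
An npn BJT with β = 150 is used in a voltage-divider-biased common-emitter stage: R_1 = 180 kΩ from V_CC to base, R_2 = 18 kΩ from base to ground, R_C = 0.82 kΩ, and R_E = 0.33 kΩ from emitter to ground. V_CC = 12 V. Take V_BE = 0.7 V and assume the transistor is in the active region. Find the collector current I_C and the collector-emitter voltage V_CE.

Thevenize the base divider: V_Th = V_CC·R_2/(R_1+R_2) = 12×18/198 = 1.09 V, R_Th = R_1‖R_2 = 16.4 kΩ.
Base-emitter loop: V_Th = I_B·R_Th + V_BE + (β+1)I_B·R_E, so I_B = (1.09 − 0.7) / (16.4 + 151×0.33) = 0.00591 mA.
I_C = β·I_B = 150×0.00591 = 0.886 mA, and I_E = (β+1)I_B = 0.892 mA.
V_CE = V_CC − I_C·R_C − I_E·R_E = 12 − 0.886×0.82 − 0.892×0.33 = 11 V.
V_CE = 11 V > 0.2 V confirms active-region operation.

I_C ≈ 0.89 mA, V_CE ≈ 11 V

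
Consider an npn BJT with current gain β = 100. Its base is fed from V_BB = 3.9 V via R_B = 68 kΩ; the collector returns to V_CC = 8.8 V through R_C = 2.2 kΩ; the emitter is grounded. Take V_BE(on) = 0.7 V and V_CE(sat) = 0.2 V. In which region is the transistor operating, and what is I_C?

Assume active: I_B = (3.9 − 0.7)/68 = 0.0471 mA, giving I_C = β·I_B = 4.71 mA.
But then V_CE = 8.8 − 4.71×2.2 = -1.55 V < V_CE(sat) = 0.2 V — impossible in the active region.
So the transistor is saturated. With V_CE = 0.2 V, I_C = (V_CC − 0.2)/R_C = 8.6/2.2 = 3.91 mA.
Check: β·I_B = 4.71 mA > I_C = 3.91 mA, confirming saturation.

saturation; I_C ≈ 3.9 mA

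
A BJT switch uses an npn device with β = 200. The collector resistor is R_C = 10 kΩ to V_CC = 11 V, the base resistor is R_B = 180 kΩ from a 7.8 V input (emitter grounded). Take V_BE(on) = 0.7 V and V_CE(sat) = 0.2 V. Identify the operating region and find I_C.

Assume active: I_B = (7.8 − 0.7)/180 = 0.0394 mA, giving I_C = β·I_B = 7.89 mA.
But then V_CE = 11 − 7.89×10 = -67.9 V < V_CE(sat) = 0.2 V — impossible in the active region.
So the transistor is saturated. With V_CE = 0.2 V, I_C = (V_CC − 0.2)/R_C = 10.8/10 = 1.08 mA.
Check: β·I_B = 7.89 mA > I_C = 1.08 mA, confirming saturation.

saturation; I_C ≈ 1.1 mA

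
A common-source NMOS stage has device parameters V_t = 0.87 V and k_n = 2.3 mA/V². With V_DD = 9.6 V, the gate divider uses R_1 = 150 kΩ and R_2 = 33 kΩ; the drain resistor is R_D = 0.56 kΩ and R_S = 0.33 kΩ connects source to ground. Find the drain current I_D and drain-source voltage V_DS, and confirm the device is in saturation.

I_D ≈ 0.54 mA, V_DS ≈ 9.1 V

V_G = V_DD·R_2/(R_1+R_2) = 9.6×33/183 = 1.73 V.
Assume saturation: I_D = (k_n/2)(V_GS − V_t)² with V_GS = V_G − I_D·R_S = 1.73 − 0.33·I_D.
Substituting gives 0.125·I_D² − 1.65·I_D + 0.853 = 0, with roots I_D = 0.538 or 12.7 mA.
The root I_D = 12.7 mA gives V_GS = -2.45 V ≤ V_t, so take I_D = 0.538 mA.
Then V_GS = 1.55 V and V_DS = V_DD − I_D(R_D+R_S) = 9.6 − 0.538×0.89 = 9.12 V.
Saturation requires V_DS ≥ V_GS − V_t = 0.684 V; 9.12 ≥ 0.684 ✓.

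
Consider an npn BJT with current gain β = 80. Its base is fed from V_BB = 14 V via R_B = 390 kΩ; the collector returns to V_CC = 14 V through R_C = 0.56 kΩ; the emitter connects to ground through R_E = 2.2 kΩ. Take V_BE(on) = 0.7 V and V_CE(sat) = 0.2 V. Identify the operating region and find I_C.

active; I_C ≈ 1.9 mA

Assume active. Base-emitter loop: I_B = (V_BB − V_BE)/(R_B + (β+1)R_E) = (14 − 0.7)/(390 + 81×2.2) = 0.0234 mA.
I_C = β·I_B = 80×0.0234 = 1.87 mA.
V_CE = V_CC − I_C·R_C − I_E·R_E = 14 − 1.87×0.56 − 1.9×2.2 = 8.78 V > V_CE(sat), so the active-region assumption holds.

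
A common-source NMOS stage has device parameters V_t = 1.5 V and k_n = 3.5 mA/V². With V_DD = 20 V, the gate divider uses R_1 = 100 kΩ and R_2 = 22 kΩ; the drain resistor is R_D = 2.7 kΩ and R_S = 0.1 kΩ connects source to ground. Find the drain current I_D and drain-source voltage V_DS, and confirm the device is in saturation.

I_D ≈ 4.7 mA, V_DS ≈ 6.9 V

V_G = V_DD·R_2/(R_1+R_2) = 20×22/122 = 3.61 V.
Assume saturation: I_D = (k_n/2)(V_GS − V_t)² with V_GS = V_G − I_D·R_S = 3.61 − 0.1·I_D.
Substituting gives 0.0175·I_D² − 1.74·I_D + 7.77 = 0, with roots I_D = 4.69 or 94.6 mA.
The root I_D = 94.6 mA gives V_GS = -5.85 V ≤ V_t, so take I_D = 4.69 mA.
Then V_GS = 3.14 V and V_DS = V_DD − I_D(R_D+R_S) = 20 − 4.69×2.8 = 6.86 V.
Saturation requires V_DS ≥ V_GS − V_t = 1.64 V; 6.86 ≥ 1.64 ✓.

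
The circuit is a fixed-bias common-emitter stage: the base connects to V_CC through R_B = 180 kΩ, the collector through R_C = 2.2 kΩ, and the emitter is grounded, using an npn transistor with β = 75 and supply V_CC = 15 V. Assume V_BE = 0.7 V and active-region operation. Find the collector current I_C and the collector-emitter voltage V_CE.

Base loop: V_CC = I_B·R_B + V_BE, so I_B = (15 − 0.7)/180 kΩ = 0.0794 mA.
In the active region I_C = β·I_B = 75 × 0.0794 = 5.96 mA.
Collector loop: V_CE = V_CC − I_C·R_C = 15 − 5.96×2.2 = 1.89 V.
Since V_CE = 1.89 V > V_CE(sat) ≈ 0.2 V, the transistor is in the active region as assumed.

I_C ≈ 6 mA, V_CE ≈ 1.9 V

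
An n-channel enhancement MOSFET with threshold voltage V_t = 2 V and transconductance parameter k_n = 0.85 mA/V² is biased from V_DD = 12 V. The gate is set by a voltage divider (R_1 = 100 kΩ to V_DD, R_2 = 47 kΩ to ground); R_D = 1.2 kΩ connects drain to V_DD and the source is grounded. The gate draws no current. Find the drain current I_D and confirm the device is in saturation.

I_D ≈ 1.4 mA

V_G = V_DD·R_2/(R_1+R_2) = 12×47/147 = 3.84 V. With the source grounded, V_GS = V_G = 3.84 V.
Assume saturation: I_D = (k_n/2)(V_GS − V_t)² = (0.85/2)×(3.84 − 2)² = 0.425×1.84² = 1.43 mA.
V_DS = V_DD − I_D·R_D = 12 − 1.43×1.2 = 10.3 V.
Saturation requires V_DS ≥ V_GS − V_t = 1.84 V; 10.3 ≥ 1.84 ✓.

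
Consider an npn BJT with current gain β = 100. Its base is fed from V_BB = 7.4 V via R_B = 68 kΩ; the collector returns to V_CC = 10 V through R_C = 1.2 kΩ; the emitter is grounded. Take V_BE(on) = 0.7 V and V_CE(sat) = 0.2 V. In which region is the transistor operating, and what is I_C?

saturation; I_C ≈ 8.2 mA

Assume active: I_B = (7.4 − 0.7)/68 = 0.0985 mA, giving I_C = β·I_B = 9.85 mA.
But then V_CE = 10 − 9.85×1.2 = -1.82 V < V_CE(sat) = 0.2 V — impossible in the active region.
So the transistor is saturated. With V_CE = 0.2 V, I_C = (V_CC − 0.2)/R_C = 9.8/1.2 = 8.17 mA.
Check: β·I_B = 9.85 mA > I_C = 8.17 mA, confirming saturation.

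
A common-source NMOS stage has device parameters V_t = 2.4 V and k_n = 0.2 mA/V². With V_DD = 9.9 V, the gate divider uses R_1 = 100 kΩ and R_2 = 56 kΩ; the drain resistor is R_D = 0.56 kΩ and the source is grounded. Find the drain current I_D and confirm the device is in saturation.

V_G = V_DD·R_2/(R_1+R_2) = 9.9×56/156 = 3.55 V. With the source grounded, V_GS = V_G = 3.55 V.
Assume saturation: I_D = (k_n/2)(V_GS − V_t)² = (0.2/2)×(3.55 − 2.4)² = 0.1×1.15² = 0.133 mA.
V_DS = V_DD − I_D·R_D = 9.9 − 0.133×0.56 = 9.83 V.
Saturation requires V_DS ≥ V_GS − V_t = 1.15 V; 9.83 ≥ 1.15 ✓.

I_D ≈ 0.13 mA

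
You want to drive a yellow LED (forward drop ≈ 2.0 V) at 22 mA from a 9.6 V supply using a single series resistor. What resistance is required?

The resistor drops V_S − V_D = 9.6 − 2.0 = 7.6 V at 22 mA.
R = 7.6 V / 22 mA = 0.345 kΩ.

R ≈ 0.35 kΩ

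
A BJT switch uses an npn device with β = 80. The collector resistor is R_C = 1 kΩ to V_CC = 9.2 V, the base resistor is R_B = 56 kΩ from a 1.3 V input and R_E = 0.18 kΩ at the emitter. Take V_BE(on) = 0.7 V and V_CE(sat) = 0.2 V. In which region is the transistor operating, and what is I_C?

active; I_C ≈ 0.68 mA

Assume active. Base-emitter loop: I_B = (V_BB − V_BE)/(R_B + (β+1)R_E) = (1.3 − 0.7)/(56 + 81×0.18) = 0.0085 mA.
I_C = β·I_B = 80×0.0085 = 0.68 mA.
V_CE = V_CC − I_C·R_C − I_E·R_E = 9.2 − 0.68×1 − 0.689×0.18 = 8.4 V > V_CE(sat), so the active-region assumption holds.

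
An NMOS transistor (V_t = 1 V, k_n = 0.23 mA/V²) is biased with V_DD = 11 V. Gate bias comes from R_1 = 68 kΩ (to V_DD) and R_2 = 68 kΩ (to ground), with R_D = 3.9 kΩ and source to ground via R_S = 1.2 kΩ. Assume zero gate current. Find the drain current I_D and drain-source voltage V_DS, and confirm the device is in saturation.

V_G = V_DD·R_2/(R_1+R_2) = 11×68/136 = 5.5 V.
Assume saturation: I_D = (k_n/2)(V_GS − V_t)² with V_GS = V_G − I_D·R_S = 5.5 − 1.2·I_D.
Substituting gives 0.166·I_D² − 2.24·I_D + 2.33 = 0, with roots I_D = 1.13 or 12.4 mA.
The root I_D = 12.4 mA gives V_GS = -9.39 V ≤ V_t, so take I_D = 1.13 mA.
Then V_GS = 4.14 V and V_DS = V_DD − I_D(R_D+R_S) = 11 − 1.13×5.1 = 5.22 V.
Saturation requires V_DS ≥ V_GS − V_t = 3.14 V; 5.22 ≥ 3.14 ✓.

I_D ≈ 1.1 mA, V_DS ≈ 5.2 V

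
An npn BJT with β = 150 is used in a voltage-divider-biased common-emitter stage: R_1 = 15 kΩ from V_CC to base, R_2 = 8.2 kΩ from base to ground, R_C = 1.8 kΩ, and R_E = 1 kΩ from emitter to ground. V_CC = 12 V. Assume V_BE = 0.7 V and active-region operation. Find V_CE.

V_CE ≈ 2.5 V

Thevenize the base divider: V_Th = V_CC·R_2/(R_1+R_2) = 12×8.2/23.2 = 4.24 V, R_Th = R_1‖R_2 = 5.3 kΩ.
Base-emitter loop: V_Th = I_B·R_Th + V_BE + (β+1)I_B·R_E, so I_B = (4.24 − 0.7) / (5.3 + 151×1) = 0.0227 mA.
I_C = β·I_B = 150×0.0227 = 3.4 mA, and I_E = (β+1)I_B = 3.42 mA.
V_CE = V_CC − I_C·R_C − I_E·R_E = 12 − 3.4×1.8 − 3.42×1 = 2.46 V.
V_CE = 2.46 V > 0.2 V confirms active-region operation.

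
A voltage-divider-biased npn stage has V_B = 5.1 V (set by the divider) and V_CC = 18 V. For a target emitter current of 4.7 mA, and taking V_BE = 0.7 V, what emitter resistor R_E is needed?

R_E ≈ 0.94 kΩ

V_E = V_B − V_BE = 5.1 − 0.7 = 4.4 V.
R_E = V_E / I_E = 4.4 / 4.7 = 0.936 kΩ.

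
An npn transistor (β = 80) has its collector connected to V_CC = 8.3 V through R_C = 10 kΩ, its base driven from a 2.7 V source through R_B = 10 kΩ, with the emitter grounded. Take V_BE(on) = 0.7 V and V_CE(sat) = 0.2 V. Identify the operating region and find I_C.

saturation; I_C ≈ 0.81 mA

Assume active: I_B = (2.7 − 0.7)/10 = 0.2 mA, giving I_C = β·I_B = 16 mA.
But then V_CE = 8.3 − 16×10 = -152 V < V_CE(sat) = 0.2 V — impossible in the active region.
So the transistor is saturated. With V_CE = 0.2 V, I_C = (V_CC − 0.2)/R_C = 8.1/10 = 0.81 mA.
Check: β·I_B = 16 mA > I_C = 0.81 mA, confirming saturation.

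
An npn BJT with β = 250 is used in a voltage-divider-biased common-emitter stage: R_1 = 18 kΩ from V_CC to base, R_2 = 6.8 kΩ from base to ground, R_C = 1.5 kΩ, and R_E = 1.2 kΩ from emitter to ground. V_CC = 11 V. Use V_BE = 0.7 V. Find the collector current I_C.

I_C ≈ 1.9 mA

Thevenize the base divider: V_Th = V_CC·R_2/(R_1+R_2) = 11×6.8/24.8 = 3.02 V, R_Th = R_1‖R_2 = 4.94 kΩ.
Base-emitter loop: V_Th = I_B·R_Th + V_BE + (β+1)I_B·R_E, so I_B = (3.02 − 0.7) / (4.94 + 251×1.2) = 0.00757 mA.
I_C = β·I_B = 250×0.00757 = 1.89 mA, and I_E = (β+1)I_B = 1.9 mA.
V_CE = V_CC − I_C·R_C − I_E·R_E = 11 − 1.89×1.5 − 1.9×1.2 = 5.88 V.
V_CE = 5.88 V > 0.2 V confirms active-region operation.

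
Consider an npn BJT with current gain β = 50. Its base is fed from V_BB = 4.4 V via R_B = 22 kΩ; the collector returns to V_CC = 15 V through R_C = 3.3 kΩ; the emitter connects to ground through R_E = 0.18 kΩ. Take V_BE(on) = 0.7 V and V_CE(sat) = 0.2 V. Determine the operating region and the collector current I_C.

saturation; I_C ≈ 4.2 mA

Assume active: I_B = (4.4 − 0.7)/(22 + 51×0.18) = 0.119 mA, I_C = β·I_B = 5.93 mA.
Then V_CE = 15 − 5.93×3.3 − 6.05×0.18 = -5.67 V < 0.2 V — the active assumption fails.
Re-solve with V_CE = 0.2 V. KCL at the emitter: V_E/R_E = (V_BB−0.7−V_E)/R_B + (V_CC−0.2−V_E)/R_C, giving V_E = 0.788 V.
I_C = (V_CC − 0.2 − V_E)/R_C = (14.8 − 0.788)/3.3 = 4.25 mA.
Check: I_B = (3.7 − 0.788)/22 = 0.132 mA, and β·I_B = 6.62 mA > I_C, confirming saturation.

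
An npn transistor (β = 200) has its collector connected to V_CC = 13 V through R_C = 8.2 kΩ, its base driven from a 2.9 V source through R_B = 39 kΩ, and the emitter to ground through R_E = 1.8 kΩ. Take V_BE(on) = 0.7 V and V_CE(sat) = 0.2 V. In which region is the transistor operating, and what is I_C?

Assume active. Base-emitter loop: I_B = (V_BB − V_BE)/(R_B + (β+1)R_E) = (2.9 − 0.7)/(39 + 201×1.8) = 0.00549 mA.
I_C = β·I_B = 200×0.00549 = 1.1 mA.
V_CE = V_CC − I_C·R_C − I_E·R_E = 13 − 1.1×8.2 − 1.1×1.8 = 2.01 V > V_CE(sat), so the active-region assumption holds.

active; I_C ≈ 1.1 mA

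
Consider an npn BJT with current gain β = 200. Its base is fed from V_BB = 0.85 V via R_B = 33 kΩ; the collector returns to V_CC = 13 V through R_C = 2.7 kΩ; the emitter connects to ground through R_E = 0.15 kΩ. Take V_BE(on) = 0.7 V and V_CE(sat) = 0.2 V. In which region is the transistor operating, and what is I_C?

Assume active. Base-emitter loop: I_B = (V_BB − V_BE)/(R_B + (β+1)R_E) = (0.85 − 0.7)/(33 + 201×0.15) = 0.00238 mA.
I_C = β·I_B = 200×0.00238 = 0.475 mA.
V_CE = V_CC − I_C·R_C − I_E·R_E = 13 − 0.475×2.7 − 0.477×0.15 = 11.6 V > V_CE(sat), so the active-region assumption holds.

active; I_C ≈ 0.48 mA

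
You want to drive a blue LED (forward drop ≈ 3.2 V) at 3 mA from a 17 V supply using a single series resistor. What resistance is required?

R ≈ 4.6 kΩ

The resistor drops V_S − V_D = 17 − 3.2 = 13.8 V at 3 mA.
R = 13.8 V / 3 mA = 4.6 kΩ.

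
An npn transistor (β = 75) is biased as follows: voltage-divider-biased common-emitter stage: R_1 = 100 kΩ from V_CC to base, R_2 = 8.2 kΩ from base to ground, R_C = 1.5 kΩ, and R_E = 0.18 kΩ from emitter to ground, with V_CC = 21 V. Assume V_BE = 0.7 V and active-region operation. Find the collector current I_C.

I_C ≈ 3.1 mA

Thevenize the base divider: V_Th = V_CC·R_2/(R_1+R_2) = 21×8.2/108 = 1.59 V, R_Th = R_1‖R_2 = 7.58 kΩ.
Base-emitter loop: V_Th = I_B·R_Th + V_BE + (β+1)I_B·R_E, so I_B = (1.59 − 0.7) / (7.58 + 76×0.18) = 0.0419 mA.
I_C = β·I_B = 75×0.0419 = 3.15 mA, and I_E = (β+1)I_B = 3.19 mA.
V_CE = V_CC − I_C·R_C − I_E·R_E = 21 − 3.15×1.5 − 3.19×0.18 = 15.7 V.
V_CE = 15.7 V > 0.2 V confirms active-region operation.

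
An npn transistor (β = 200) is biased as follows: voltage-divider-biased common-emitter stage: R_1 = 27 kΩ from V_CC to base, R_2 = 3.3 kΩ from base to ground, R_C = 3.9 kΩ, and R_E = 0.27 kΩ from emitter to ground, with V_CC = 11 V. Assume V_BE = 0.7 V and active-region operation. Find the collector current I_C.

Thevenize the base divider: V_Th = V_CC·R_2/(R_1+R_2) = 11×3.3/30.3 = 1.2 V, R_Th = R_1‖R_2 = 2.94 kΩ.
Base-emitter loop: V_Th = I_B·R_Th + V_BE + (β+1)I_B·R_E, so I_B = (1.2 − 0.7) / (2.94 + 201×0.27) = 0.00871 mA.
I_C = β·I_B = 200×0.00871 = 1.74 mA, and I_E = (β+1)I_B = 1.75 mA.
V_CE = V_CC − I_C·R_C − I_E·R_E = 11 − 1.74×3.9 − 1.75×0.27 = 3.74 V.
V_CE = 3.74 V > 0.2 V confirms active-region operation.

I_C ≈ 1.7 mA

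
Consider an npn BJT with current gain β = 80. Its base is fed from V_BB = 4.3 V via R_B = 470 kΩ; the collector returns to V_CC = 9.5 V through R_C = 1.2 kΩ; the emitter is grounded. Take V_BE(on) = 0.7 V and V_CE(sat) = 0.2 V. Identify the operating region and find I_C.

Assume active. Base-emitter loop: I_B = (V_BB − V_BE)/R_B = (4.3 − 0.7)/470 = 0.00766 mA.
I_C = β·I_B = 80×0.00766 = 0.613 mA.
V_CE = V_CC − I_C·R_C = 9.5 − 0.613×1.2 = 8.76 V > V_CE(sat), so the active-region assumption holds.

active; I_C ≈ 0.61 mA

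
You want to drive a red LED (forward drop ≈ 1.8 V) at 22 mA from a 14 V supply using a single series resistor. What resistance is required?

R ≈ 0.55 kΩ

The resistor drops V_S − V_D = 14 − 1.8 = 12.2 V at 22 mA.
R = 12.2 V / 22 mA = 0.555 kΩ.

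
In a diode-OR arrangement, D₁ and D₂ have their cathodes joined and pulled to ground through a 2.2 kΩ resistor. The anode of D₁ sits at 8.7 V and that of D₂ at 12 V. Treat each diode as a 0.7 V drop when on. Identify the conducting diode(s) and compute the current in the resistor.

Only D₂ conducts; I_R ≈ 5.1 mA

Assume both conduct. Then node N would need to be at both 8.7−0.7 = 8 V and 12−0.7 = 11.3 V, which is impossible.
Assume only D₂ conducts: V_N = 12 − 0.7 = 11.3 V, so I_R = 11.3/2.2 = 5.14 mA.
Check D₁: its anode-to-cathode voltage is 8.7 − 11.3 = -2.6 V < 0.7 V, so it is off. The assumption is consistent.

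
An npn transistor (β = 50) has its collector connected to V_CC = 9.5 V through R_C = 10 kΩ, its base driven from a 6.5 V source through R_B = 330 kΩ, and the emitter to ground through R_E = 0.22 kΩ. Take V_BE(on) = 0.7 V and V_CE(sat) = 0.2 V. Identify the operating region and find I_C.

Assume active. Base-emitter loop: I_B = (V_BB − V_BE)/(R_B + (β+1)R_E) = (6.5 − 0.7)/(330 + 51×0.22) = 0.017 mA.
I_C = β·I_B = 50×0.017 = 0.85 mA.
V_CE = V_CC − I_C·R_C − I_E·R_E = 9.5 − 0.85×10 − 0.867×0.22 = 0.81 V > V_CE(sat), so the active-region assumption holds.

active; I_C ≈ 0.85 mA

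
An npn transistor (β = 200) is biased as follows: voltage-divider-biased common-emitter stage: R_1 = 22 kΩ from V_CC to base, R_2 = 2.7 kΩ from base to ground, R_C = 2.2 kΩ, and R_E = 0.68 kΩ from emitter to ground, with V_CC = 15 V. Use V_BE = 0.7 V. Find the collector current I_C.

Thevenize the base divider: V_Th = V_CC·R_2/(R_1+R_2) = 15×2.7/24.7 = 1.64 V, R_Th = R_1‖R_2 = 2.4 kΩ.
Base-emitter loop: V_Th = I_B·R_Th + V_BE + (β+1)I_B·R_E, so I_B = (1.64 − 0.7) / (2.4 + 201×0.68) = 0.00676 mA.
I_C = β·I_B = 200×0.00676 = 1.35 mA, and I_E = (β+1)I_B = 1.36 mA.
V_CE = V_CC − I_C·R_C − I_E·R_E = 15 − 1.35×2.2 − 1.36×0.68 = 11.1 V.
V_CE = 11.1 V > 0.2 V confirms active-region operation.

I_C ≈ 1.4 mA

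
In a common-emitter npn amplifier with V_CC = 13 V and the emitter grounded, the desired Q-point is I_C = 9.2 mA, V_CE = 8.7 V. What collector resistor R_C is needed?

Collector loop: V_CC = I_C·R_C + V_CE.
R_C = (V_CC − V_CE)/I_C = (13 − 8.7)/9.2 = 0.467 kΩ.

R_C ≈ 0.47 kΩ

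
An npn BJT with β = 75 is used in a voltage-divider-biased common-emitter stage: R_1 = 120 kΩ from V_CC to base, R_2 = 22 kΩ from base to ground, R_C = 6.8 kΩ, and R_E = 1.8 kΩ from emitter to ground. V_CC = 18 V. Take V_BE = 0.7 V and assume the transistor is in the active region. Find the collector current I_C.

Thevenize the base divider: V_Th = V_CC·R_2/(R_1+R_2) = 18×22/142 = 2.79 V, R_Th = R_1‖R_2 = 18.6 kΩ.
Base-emitter loop: V_Th = I_B·R_Th + V_BE + (β+1)I_B·R_E, so I_B = (2.79 − 0.7) / (18.6 + 76×1.8) = 0.0134 mA.
I_C = β·I_B = 75×0.0134 = 1.01 mA, and I_E = (β+1)I_B = 1.02 mA.
V_CE = V_CC − I_C·R_C − I_E·R_E = 18 − 1.01×6.8 − 1.02×1.8 = 9.31 V.
V_CE = 9.31 V > 0.2 V confirms active-region operation.

I_C ≈ 1 mA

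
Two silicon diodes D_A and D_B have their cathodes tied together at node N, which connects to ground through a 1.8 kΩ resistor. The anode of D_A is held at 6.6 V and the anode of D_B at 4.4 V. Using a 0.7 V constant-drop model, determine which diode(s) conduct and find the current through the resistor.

Only D_A conducts; I_R ≈ 3.3 mA

Assume both conduct. Then node N would need to be at both 6.6−0.7 = 5.9 V and 4.4−0.7 = 3.7 V, which is impossible.
Assume only D_A conducts: V_N = 6.6 − 0.7 = 5.9 V, so I_R = 5.9/1.8 = 3.28 mA.
Check D_B: its anode-to-cathode voltage is 4.4 − 5.9 = -1.5 V < 0.7 V, so it is off. The assumption is consistent.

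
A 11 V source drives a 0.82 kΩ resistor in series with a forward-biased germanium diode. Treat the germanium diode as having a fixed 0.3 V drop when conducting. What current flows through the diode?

I ≈ 13 mA

KVL around the loop: 11 = V_D + I·R = 0.3 + I × 0.82 kΩ.
So I = (11 − 0.3) / 0.82 kΩ = 10.7 / 0.82 = 13 mA.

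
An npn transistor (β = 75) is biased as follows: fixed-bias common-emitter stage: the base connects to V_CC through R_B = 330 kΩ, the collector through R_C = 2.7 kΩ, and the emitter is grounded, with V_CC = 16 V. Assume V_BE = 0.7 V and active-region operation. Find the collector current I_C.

I_C ≈ 3.5 mA

Base loop: V_CC = I_B·R_B + V_BE, so I_B = (16 − 0.7)/330 kΩ = 0.0464 mA.
In the active region I_C = β·I_B = 75 × 0.0464 = 3.48 mA.
Collector loop: V_CE = V_CC − I_C·R_C = 16 − 3.48×2.7 = 6.61 V.
Since V_CE = 6.61 V > V_CE(sat) ≈ 0.2 V, the transistor is in the active region as assumed.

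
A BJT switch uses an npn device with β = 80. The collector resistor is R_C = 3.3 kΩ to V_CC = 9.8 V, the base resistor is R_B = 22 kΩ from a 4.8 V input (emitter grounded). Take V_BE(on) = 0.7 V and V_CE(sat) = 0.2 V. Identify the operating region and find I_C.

saturation; I_C ≈ 2.9 mA

Assume active: I_B = (4.8 − 0.7)/22 = 0.186 mA, giving I_C = β·I_B = 14.9 mA.
But then V_CE = 9.8 − 14.9×3.3 = -39.4 V < V_CE(sat) = 0.2 V — impossible in the active region.
So the transistor is saturated. With V_CE = 0.2 V, I_C = (V_CC − 0.2)/R_C = 9.6/3.3 = 2.91 mA.
Check: β·I_B = 14.9 mA > I_C = 2.91 mA, confirming saturation.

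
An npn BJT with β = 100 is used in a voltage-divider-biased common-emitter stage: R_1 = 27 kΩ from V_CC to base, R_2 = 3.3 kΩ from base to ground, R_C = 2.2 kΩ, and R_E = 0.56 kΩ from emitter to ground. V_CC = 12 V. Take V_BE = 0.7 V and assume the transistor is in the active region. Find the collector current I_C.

I_C ≈ 1 mA

Thevenize the base divider: V_Th = V_CC·R_2/(R_1+R_2) = 12×3.3/30.3 = 1.31 V, R_Th = R_1‖R_2 = 2.94 kΩ.
Base-emitter loop: V_Th = I_B·R_Th + V_BE + (β+1)I_B·R_E, so I_B = (1.31 − 0.7) / (2.94 + 101×0.56) = 0.0102 mA.
I_C = β·I_B = 100×0.0102 = 1.02 mA, and I_E = (β+1)I_B = 1.03 mA.
V_CE = V_CC − I_C·R_C − I_E·R_E = 12 − 1.02×2.2 − 1.03×0.56 = 9.18 V.
V_CE = 9.18 V > 0.2 V confirms active-region operation.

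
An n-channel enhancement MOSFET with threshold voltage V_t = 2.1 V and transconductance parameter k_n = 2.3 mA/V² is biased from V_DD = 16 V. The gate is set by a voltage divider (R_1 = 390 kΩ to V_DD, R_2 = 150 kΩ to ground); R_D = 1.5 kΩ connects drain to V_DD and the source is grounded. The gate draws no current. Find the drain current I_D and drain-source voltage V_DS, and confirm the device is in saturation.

I_D ≈ 6.3 mA, V_DS ≈ 6.5 V

V_G = V_DD·R_2/(R_1+R_2) = 16×150/540 = 4.44 V. With the source grounded, V_GS = V_G = 4.44 V.
Assume saturation: I_D = (k_n/2)(V_GS − V_t)² = (2.3/2)×(4.44 − 2.1)² = 1.15×2.34² = 6.32 mA.
V_DS = V_DD − I_D·R_D = 16 − 6.32×1.5 = 6.52 V.
Saturation requires V_DS ≥ V_GS − V_t = 2.34 V; 6.52 ≥ 2.34 ✓.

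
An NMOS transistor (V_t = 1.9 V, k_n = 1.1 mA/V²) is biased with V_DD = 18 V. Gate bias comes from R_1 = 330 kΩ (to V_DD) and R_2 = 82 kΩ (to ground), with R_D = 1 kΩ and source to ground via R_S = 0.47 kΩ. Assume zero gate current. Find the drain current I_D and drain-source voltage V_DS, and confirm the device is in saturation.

V_G = V_DD·R_2/(R_1+R_2) = 18×82/412 = 3.58 V.
Assume saturation: I_D = (k_n/2)(V_GS − V_t)² with V_GS = V_G − I_D·R_S = 3.58 − 0.47·I_D.
Substituting gives 0.121·I_D² − 1.87·I_D + 1.56 = 0, with roots I_D = 0.883 or 14.5 mA.
The root I_D = 14.5 mA gives V_GS = -3.24 V ≤ V_t, so take I_D = 0.883 mA.
Then V_GS = 3.17 V and V_DS = V_DD − I_D(R_D+R_S) = 18 − 0.883×1.47 = 16.7 V.
Saturation requires V_DS ≥ V_GS − V_t = 1.27 V; 16.7 ≥ 1.27 ✓.

I_D ≈ 0.88 mA, V_DS ≈ 17 V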